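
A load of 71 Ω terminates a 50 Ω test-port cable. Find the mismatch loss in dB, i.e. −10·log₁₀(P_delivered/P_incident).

mismatch loss ≈ 0.133 dB

Γ = (71 − 50)/(71 + 50) = 0.174
|Γ|² = 0.0301, so P_del/P_inc = 1 − |Γ|² = 0.97
ML = −10·log₁₀(1 − |Γ|²)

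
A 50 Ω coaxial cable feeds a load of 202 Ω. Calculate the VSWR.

VSWR ≈ 4.04

Γ = (202 − 50)/(202 + 50) = 0.603
VSWR = (1 + 0.603)/(1 − 0.603)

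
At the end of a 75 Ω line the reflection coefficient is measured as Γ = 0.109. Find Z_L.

Z_L = Z_0·(1 + Γ)/(1 − Γ) = 75·(1.11)/(0.891)

Z_L ≈ 93.4 Ω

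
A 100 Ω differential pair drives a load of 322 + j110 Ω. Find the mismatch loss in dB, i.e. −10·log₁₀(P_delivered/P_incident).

Γ = (222 + j110)/(422 + j110), |Γ| = 0.568
|Γ|² = 0.323, so P_del/P_inc = 1 − |Γ|² = 0.677
ML = −10·log₁₀(1 − |Γ|²)

mismatch loss ≈ 1.69 dB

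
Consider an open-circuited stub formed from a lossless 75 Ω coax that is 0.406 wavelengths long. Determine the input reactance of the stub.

βl = 2π × 0.406 = 146°
tan(βl) = -0.67
For an open-circuited stub, Z_in = −jZ_0·cot(βl) = −jZ_0/tan(βl)

X_in ≈ 112 Ω (inductive)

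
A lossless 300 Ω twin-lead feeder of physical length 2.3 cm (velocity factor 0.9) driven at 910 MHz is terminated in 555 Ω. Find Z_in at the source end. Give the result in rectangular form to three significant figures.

Z_in ≈ 363 − j196 Ω

λ = v/f = 0.9·c / 910 MHz = 0.297 m
βl = 2π·l/λ = 2π × 0.0775 = 27.9°
tan(βl) = tan(27.9°) = 0.53
Z_in = Z_0·(Z_L + jZ_0·tanβl)/(Z_0 + jZ_L·tanβl)
     = 300·(555 + j159)/(300 + j294)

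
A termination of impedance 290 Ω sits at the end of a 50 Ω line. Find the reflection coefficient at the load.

Γ = 0.706

Γ = (Z_L − Z_0)/(Z_L + Z_0) = (290 − 50)/(290 + 50) = 240/340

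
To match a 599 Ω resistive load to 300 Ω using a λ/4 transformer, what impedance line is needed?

Z_qwt = √(Z_0·R_L) = √(300 × 599) = √179700

Z_qwt ≈ 424 Ω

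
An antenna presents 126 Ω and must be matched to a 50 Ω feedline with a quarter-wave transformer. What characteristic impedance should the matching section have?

Z_qwt ≈ 79.4 Ω

Z_qwt = √(Z_0·R_L) = √(50 × 126) = √6300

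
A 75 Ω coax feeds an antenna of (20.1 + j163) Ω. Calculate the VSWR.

VSWR ≈ 21.6

Γ = (Z_L − Z_0)/(Z_L + Z_0) = (-54.9 + j163)/(95.1 + j163)
|Γ| = 172/189 = 0.911
VSWR = (1 + |Γ|)/(1 − |Γ|) = 1.91/0.0886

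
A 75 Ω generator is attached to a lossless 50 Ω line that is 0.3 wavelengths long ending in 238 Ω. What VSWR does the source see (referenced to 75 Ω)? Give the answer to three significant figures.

VSWR ≈ 6.77

βl = 2π × 0.3 = 108°
tan(βl) = -3.08
Z_in = Z_0·(Z_L + jZ_0·tanβl)/(Z_0 + jZ_L·tanβl) = 11.6 + j15.5 Ω
Γ_s = (Z_in − Z_s)/(Z_in + Z_s) = (-63.4 + j15.5)/(86.6 + j15.5), |Γ_s| = 0.743
VSWR = (1 + |Γ_s|)/(1 − |Γ_s|)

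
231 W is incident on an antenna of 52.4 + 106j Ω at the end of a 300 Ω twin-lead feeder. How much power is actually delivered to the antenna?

|Γ| = |(-247.6 + j106)/(352.4 + j106)| = 0.732
|Γ|² = 0.536
P_refl = |Γ|²·P_inc = 124 W, P_del = (1 − |Γ|²)·P_inc = 107 W

P_delivered ≈ 107 W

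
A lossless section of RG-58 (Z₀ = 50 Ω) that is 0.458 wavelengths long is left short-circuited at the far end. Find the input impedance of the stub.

βl = 2π × 0.458 = 165°
tan(βl) = -0.27
For a short-circuited stub, Z_in = jZ_0·tan(βl)

Z_in ≈ −j13.5 Ω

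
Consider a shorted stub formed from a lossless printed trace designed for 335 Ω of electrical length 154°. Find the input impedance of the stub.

Z_in ≈ −j163 Ω

tan(βl) = -0.488
For a shorted stub, Z_in = jZ_0·tan(βl)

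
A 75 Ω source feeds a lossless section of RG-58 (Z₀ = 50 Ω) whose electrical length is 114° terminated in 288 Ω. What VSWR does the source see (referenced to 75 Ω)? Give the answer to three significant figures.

VSWR ≈ 7.86

tan(βl) = -2.25
Z_in = Z_0·(Z_L + jZ_0·tanβl)/(Z_0 + jZ_L·tanβl) = 10.3 + j21.5 Ω
Γ_s = (Z_in − Z_s)/(Z_in + Z_s) = (-64.7 + j21.5)/(85.3 + j21.5), |Γ_s| = 0.774
VSWR = (1 + |Γ_s|)/(1 − |Γ_s|)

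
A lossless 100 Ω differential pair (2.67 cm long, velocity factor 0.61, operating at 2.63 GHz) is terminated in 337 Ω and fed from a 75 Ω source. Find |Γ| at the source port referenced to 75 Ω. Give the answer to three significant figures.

λ = v/f = 0.61·c / 2.63 GHz = 0.0696 m
βl = 2π·l/λ = 2π × 0.384 = 138°
tan(βl) = -0.896
Z_in = Z_0·(Z_L + jZ_0·tanβl)/(Z_0 + jZ_L·tanβl) = 60 + j91.7 Ω
Γ_s = (Z_in − Z_s)/(Z_in + Z_s) = (-15 + j91.7)/(135 + j91.7), |Γ_s| = 0.569

|Γ| ≈ 0.569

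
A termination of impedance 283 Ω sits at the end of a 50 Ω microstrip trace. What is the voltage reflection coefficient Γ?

Γ = (Z_L − Z_0)/(Z_L + Z_0) = (283 − 50)/(283 + 50) = 233/333

Γ = 0.7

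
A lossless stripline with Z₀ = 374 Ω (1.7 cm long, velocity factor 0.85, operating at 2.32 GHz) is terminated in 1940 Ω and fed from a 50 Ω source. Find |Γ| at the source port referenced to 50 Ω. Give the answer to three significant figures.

λ = v/f = 0.85·c / 2.32 GHz = 0.11 m
βl = 2π·l/λ = 2π × 0.155 = 55.7°
tan(βl) = 1.46
Z_in = Z_0·(Z_L + jZ_0·tanβl)/(Z_0 + jZ_L·tanβl) = 104 − j242 Ω
Γ_s = (Z_in − Z_s)/(Z_in + Z_s) = (53.9 − j242)/(154 − j242), |Γ_s| = 0.864

|Γ| ≈ 0.864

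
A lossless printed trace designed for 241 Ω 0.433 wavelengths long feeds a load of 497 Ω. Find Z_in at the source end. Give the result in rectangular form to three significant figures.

βl = 2π × 0.433 = 156°
tan(βl) = tan(156°) = -0.448
Z_in = Z_0·(Z_L + jZ_0·tanβl)/(Z_0 + jZ_L·tanβl)
     = 241·(497 − j108)/(241 − j223)

Z_in ≈ 322 + j189 Ω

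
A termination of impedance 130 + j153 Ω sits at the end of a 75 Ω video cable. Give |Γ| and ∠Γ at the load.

Γ = (Z_L − Z_0)/(Z_L + Z_0) = (55 + j153)/(205 + j153)
|Γ| = 163/256 = 0.636

Γ ≈ 0.636 ∠ 33.5°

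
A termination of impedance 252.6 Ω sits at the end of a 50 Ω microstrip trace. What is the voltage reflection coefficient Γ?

Γ = 0.67

Γ = (Z_L − Z_0)/(Z_L + Z_0) = (252.6 − 50)/(252.6 + 50) = 202.6/302.6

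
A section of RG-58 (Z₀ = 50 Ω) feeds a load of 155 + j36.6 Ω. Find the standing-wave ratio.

VSWR ≈ 3.29

Γ = (Z_L − Z_0)/(Z_L + Z_0) = (105 + j36.6)/(205 + j36.6)
|Γ| = 111/208 = 0.534
VSWR = (1 + |Γ|)/(1 − |Γ|) = 1.53/0.466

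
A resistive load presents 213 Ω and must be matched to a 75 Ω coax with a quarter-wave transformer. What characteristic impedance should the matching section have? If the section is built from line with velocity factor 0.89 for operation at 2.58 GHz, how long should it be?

Z_qwt = √(Z_0·R_L) = √(75 × 213) = √15980
λ = 0.89·c/f = 0.103 m, so l = λ/4 = 0.0259 m

Z_qwt ≈ 126 Ω; length ≈ 2.59 cm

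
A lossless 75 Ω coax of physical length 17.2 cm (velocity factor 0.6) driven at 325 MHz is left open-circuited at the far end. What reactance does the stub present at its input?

λ = v/f = 0.6·c / 325 MHz = 0.554 m
βl = 2π·l/λ = 2π × 0.311 = 112°
tan(βl) = -2.5
For an open-circuited stub, Z_in = −jZ_0·cot(βl) = −jZ_0/tan(βl)

X_in ≈ 30 Ω (inductive)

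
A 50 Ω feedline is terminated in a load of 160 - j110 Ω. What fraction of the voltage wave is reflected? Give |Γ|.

Γ = (Z_L − Z_0)/(Z_L + Z_0) = (110 − j110)/(210 − j110)
|Γ| = 156/237

|Γ| ≈ 0.656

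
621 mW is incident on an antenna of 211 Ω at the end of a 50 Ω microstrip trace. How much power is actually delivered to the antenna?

P_delivered ≈ 385 mW

Γ = (211 − 50)/(211 + 50) = 0.617
|Γ|² = 0.381
P_refl = |Γ|²·P_inc = 236 mW, P_del = (1 − |Γ|²)·P_inc = 385 mW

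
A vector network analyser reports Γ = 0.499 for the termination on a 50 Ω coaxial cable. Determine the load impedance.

Z_L ≈ 150 Ω

Z_L = Z_0·(1 + Γ)/(1 − Γ) = 50·(1.5)/(0.501)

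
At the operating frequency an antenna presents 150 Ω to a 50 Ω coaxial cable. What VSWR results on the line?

VSWR ≈ 3

For a purely resistive load, VSWR = R_L/Z_0 or Z_0/R_L (whichever > 1) = 150/50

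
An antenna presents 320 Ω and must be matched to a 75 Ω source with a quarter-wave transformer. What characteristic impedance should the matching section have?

Z_qwt ≈ 155 Ω

Z_qwt = √(Z_0·R_L) = √(75 × 320) = √24000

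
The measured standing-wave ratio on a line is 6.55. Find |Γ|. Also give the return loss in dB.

|Γ| = (S − 1)/(S + 1) = (6.55 − 1)/(6.55 + 1) = 5.55/7.55
RL = −20·log₁₀|Γ| = −20·log₁₀(0.735)

|Γ| ≈ 0.735; return loss ≈ 2.67 dB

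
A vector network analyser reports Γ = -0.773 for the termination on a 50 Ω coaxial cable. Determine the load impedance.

Z_L ≈ 6.4 Ω

Z_L = Z_0·(1 + Γ)/(1 − Γ) = 50·(0.227)/(1.77)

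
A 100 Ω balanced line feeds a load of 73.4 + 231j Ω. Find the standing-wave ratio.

VSWR ≈ 9.26

Γ = (Z_L − Z_0)/(Z_L + Z_0) = (-26.6 + j231)/(173.4 + j231)
|Γ| = 233/289 = 0.805
VSWR = (1 + |Γ|)/(1 − |Γ|) = 1.81/0.195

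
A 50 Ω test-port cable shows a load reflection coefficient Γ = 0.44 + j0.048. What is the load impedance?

Z_L ≈ 127 + j15.2 Ω

Z_L = Z_0·(1 + Γ)/(1 − Γ) = 50·(1.44 + j0.048)/(0.56 − j0.048)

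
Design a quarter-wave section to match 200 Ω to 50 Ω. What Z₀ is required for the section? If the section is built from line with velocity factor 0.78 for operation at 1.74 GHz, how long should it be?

Z_qwt ≈ 100 Ω; length ≈ 3.36 cm

Z_qwt = √(Z_0·R_L) = √(50 × 200) = √10000
λ = 0.78·c/f = 0.134 m, so l = λ/4 = 0.0336 m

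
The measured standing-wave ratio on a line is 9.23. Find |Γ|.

|Γ| ≈ 0.804

|Γ| = (S − 1)/(S + 1) = (9.23 − 1)/(9.23 + 1) = 8.23/10.2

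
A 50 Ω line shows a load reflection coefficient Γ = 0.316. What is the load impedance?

Z_L = Z_0·(1 + Γ)/(1 − Γ) = 50·(1.32)/(0.684)

Z_L ≈ 96.2 Ω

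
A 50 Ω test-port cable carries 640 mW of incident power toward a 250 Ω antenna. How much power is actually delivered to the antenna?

P_delivered ≈ 356 mW

Γ = (250 − 50)/(250 + 50) = 0.667
|Γ|² = 0.444
P_refl = |Γ|²·P_inc = 284 mW, P_del = (1 − |Γ|²)·P_inc = 356 mW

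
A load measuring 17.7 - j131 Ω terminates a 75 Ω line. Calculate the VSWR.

Γ = (Z_L − Z_0)/(Z_L + Z_0) = (-57.3 − j131)/(92.7 − j131)
|Γ| = 143/160 = 0.891
VSWR = (1 + |Γ|)/(1 − |Γ|) = 1.89/0.109

VSWR ≈ 17.3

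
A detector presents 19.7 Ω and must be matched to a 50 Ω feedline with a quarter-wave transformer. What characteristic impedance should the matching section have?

Z_qwt ≈ 31.4 Ω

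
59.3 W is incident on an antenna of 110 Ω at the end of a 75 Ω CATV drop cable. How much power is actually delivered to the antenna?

P_delivered ≈ 57.2 W

Γ = (110 − 75)/(110 + 75) = 0.189
|Γ|² = 0.0358
P_refl = |Γ|²·P_inc = 2.12 W, P_del = (1 − |Γ|²)·P_inc = 57.2 W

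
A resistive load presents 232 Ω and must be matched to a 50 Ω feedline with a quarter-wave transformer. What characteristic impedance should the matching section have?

Z_qwt ≈ 108 Ω

Z_qwt = √(Z_0·R_L) = √(50 × 232) = √11600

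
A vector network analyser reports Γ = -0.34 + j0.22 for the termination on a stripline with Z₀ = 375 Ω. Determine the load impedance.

Z_L = Z_0·(1 + Γ)/(1 − Γ) = 375·(0.66 + j0.22)/(1.34 − j0.22)

Z_L ≈ 170 + j89.5 Ω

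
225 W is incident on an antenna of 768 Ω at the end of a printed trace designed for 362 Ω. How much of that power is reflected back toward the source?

Γ = (768 − 362)/(768 + 362) = 0.359
|Γ|² = 0.129
P_refl = |Γ|²·P_inc = 29 W, P_del = (1 − |Γ|²)·P_inc = 196 W

P_reflected ≈ 29 W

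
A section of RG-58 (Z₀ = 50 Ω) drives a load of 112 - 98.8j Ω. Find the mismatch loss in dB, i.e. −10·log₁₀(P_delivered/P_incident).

Γ = (62 − j98.8)/(162 − j98.8), |Γ| = 0.615
|Γ|² = 0.378, so P_del/P_inc = 1 − |Γ|² = 0.622
ML = −10·log₁₀(1 − |Γ|²)

mismatch loss ≈ 2.06 dB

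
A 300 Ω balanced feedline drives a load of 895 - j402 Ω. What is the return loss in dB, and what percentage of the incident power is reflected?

Γ = (595 − j402)/(1195 − j402), |Γ| = 0.57
RL = −20·log₁₀(0.57) = 4.89 dB
P_refl/P_inc = |Γ|² = 0.324

RL ≈ 4.89 dB; 32.4% of incident power reflected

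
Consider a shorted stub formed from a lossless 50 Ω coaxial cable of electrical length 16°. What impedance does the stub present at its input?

tan(βl) = 0.287
For a shorted stub, Z_in = jZ_0·tan(βl)

Z_in ≈ +j14.3 Ω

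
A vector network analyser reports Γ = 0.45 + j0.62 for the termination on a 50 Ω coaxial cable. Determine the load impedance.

Z_L = Z_0·(1 + Γ)/(1 − Γ) = 50·(1.45 + j0.62)/(0.55 − j0.62)

Z_L ≈ 30.1 + j90.3 Ω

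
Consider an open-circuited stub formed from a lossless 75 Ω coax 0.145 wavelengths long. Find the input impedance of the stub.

Z_in ≈ −j58.2 Ω

βl = 2π × 0.145 = 52.2°
tan(βl) = 1.29
For an open-circuited stub, Z_in = −jZ_0·cot(βl) = −jZ_0/tan(βl)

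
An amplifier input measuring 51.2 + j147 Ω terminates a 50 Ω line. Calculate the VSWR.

Γ = (Z_L − Z_0)/(Z_L + Z_0) = (1.2 + j147)/(101.2 + j147)
|Γ| = 147/178 = 0.824
VSWR = (1 + |Γ|)/(1 − |Γ|) = 1.82/0.176

VSWR ≈ 10.3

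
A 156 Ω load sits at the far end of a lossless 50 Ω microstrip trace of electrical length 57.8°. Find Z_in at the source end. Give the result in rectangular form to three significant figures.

tan(βl) = tan(57.8°) = 1.59
Z_in = Z_0·(Z_L + jZ_0·tanβl)/(Z_0 + jZ_L·tanβl)
     = 50·(156 + j79.4)/(50 + j248)

Z_in ≈ 21.5 − j27.1 Ω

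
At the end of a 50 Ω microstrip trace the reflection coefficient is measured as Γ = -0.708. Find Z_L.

Z_L = Z_0·(1 + Γ)/(1 − Γ) = 50·(0.292)/(1.71)

Z_L ≈ 8.55 Ω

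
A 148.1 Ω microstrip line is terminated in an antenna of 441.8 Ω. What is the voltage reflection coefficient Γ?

Γ = (Z_L − Z_0)/(Z_L + Z_0) = (441.8 − 148.1)/(441.8 + 148.1) = 293.7/589.9

Γ = 0.498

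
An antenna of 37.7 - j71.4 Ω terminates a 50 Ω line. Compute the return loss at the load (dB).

Γ = (-12.3 − j71.4)/(87.7 − j71.4), |Γ| = 0.641
RL = −20·log₁₀|Γ| = −20·log₁₀(0.641)

RL ≈ 3.87 dB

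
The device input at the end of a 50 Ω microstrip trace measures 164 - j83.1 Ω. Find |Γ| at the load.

Γ = (Z_L − Z_0)/(Z_L + Z_0) = (114 − j83.1)/(214 − j83.1)
|Γ| = 141/230

|Γ| ≈ 0.615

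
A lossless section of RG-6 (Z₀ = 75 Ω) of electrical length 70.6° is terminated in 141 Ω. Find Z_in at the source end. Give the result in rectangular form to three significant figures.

tan(βl) = tan(70.6°) = 2.84
Z_in = Z_0·(Z_L + jZ_0·tanβl)/(Z_0 + jZ_L·tanβl)
     = 75·(141 + j213)/(75 + j400)

Z_in ≈ 43.3 − j18.3 Ω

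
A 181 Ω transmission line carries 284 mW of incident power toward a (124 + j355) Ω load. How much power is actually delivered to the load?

|Γ| = |(-57 + j355)/(305 + j355)| = 0.768
|Γ|² = 0.59
P_refl = |Γ|²·P_inc = 168 mW, P_del = (1 − |Γ|²)·P_inc = 116 mW

P_delivered ≈ 116 mW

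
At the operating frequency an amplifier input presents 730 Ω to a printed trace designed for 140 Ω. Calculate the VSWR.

VSWR ≈ 5.21

For a purely resistive load, VSWR = R_L/Z_0 or Z_0/R_L (whichever > 1) = 730/140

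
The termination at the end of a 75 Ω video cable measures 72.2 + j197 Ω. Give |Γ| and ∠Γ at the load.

Γ = (Z_L − Z_0)/(Z_L + Z_0) = (-2.8 + j197)/(147.2 + j197)
|Γ| = 197/246 = 0.801

Γ ≈ 0.801 ∠ 37.6°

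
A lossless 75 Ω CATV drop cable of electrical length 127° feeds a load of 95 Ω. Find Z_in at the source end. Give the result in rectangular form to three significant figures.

tan(βl) = tan(127°) = -1.33
Z_in = Z_0·(Z_L + jZ_0·tanβl)/(Z_0 + jZ_L·tanβl)
     = 75·(95 − j99.5)/(75 − j126)

Z_in ≈ 68.6 + j15.7 Ω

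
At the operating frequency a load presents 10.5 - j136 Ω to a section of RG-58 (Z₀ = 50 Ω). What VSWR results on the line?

VSWR ≈ 40.2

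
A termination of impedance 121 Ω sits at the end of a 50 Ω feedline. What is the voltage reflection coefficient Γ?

Γ = 0.415

Γ = (Z_L − Z_0)/(Z_L + Z_0) = (121 − 50)/(121 + 50) = 71/171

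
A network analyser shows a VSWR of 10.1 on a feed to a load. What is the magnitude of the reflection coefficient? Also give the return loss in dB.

|Γ| = (S − 1)/(S + 1) = (10.1 − 1)/(10.1 + 1) = 9.1/11.1
RL = −20·log₁₀|Γ| = −20·log₁₀(0.82)

|Γ| ≈ 0.82; return loss ≈ 1.73 dB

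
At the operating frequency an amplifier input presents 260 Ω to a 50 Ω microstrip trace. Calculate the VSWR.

VSWR ≈ 5.2

Γ = (260 − 50)/(260 + 50) = 0.677
VSWR = (1 + 0.677)/(1 − 0.677)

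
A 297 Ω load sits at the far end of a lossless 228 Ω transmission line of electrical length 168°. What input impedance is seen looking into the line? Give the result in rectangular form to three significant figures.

tan(βl) = tan(168°) = -0.213
Z_in = Z_0·(Z_L + jZ_0·tanβl)/(Z_0 + jZ_L·tanβl)
     = 228·(297 − j48.5)/(228 − j63.1)

Z_in ≈ 288 + j31.4 Ω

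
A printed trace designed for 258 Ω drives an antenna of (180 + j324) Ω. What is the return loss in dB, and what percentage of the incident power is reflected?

RL ≈ 4.27 dB; 37.4% of incident power reflected

Γ = (-78 + j324)/(438 + j324), |Γ| = 0.612
RL = −20·log₁₀(0.612) = 4.27 dB
P_refl/P_inc = |Γ|² = 0.374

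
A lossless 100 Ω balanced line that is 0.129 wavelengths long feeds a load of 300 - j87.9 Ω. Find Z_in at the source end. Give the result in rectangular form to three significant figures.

βl = 2π × 0.129 = 46.4°
tan(βl) = tan(46.4°) = 1.05
Z_in = Z_0·(Z_L + jZ_0·tanβl)/(Z_0 + jZ_L·tanβl)
     = 100·(300 + j17.3)/(192 + j315)

Z_in ≈ 46.3 − j66.9 Ω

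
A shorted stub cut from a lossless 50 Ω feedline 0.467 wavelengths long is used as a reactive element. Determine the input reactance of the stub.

βl = 2π × 0.467 = 168°
tan(βl) = -0.21
For a shorted stub, Z_in = jZ_0·tan(βl)

X_in ≈ -10.5 Ω (capacitive)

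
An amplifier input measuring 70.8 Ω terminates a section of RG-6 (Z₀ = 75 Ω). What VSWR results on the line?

VSWR ≈ 1.06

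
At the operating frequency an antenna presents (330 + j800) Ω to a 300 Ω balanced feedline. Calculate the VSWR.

VSWR ≈ 8.35

Γ = (Z_L − Z_0)/(Z_L + Z_0) = (30 + j800)/(630 + j800)
|Γ| = 801/1020 = 0.786
VSWR = (1 + |Γ|)/(1 − |Γ|) = 1.79/0.214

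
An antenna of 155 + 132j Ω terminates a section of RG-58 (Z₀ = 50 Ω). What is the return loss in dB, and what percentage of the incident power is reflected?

RL ≈ 3.2 dB; 47.9% of incident power reflected

Γ = (105 + j132)/(205 + j132), |Γ| = 0.692
RL = −20·log₁₀(0.692) = 3.2 dB
P_refl/P_inc = |Γ|² = 0.479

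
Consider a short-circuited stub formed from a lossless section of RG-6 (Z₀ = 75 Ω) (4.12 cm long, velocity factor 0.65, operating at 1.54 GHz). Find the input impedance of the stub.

λ = v/f = 0.65·c / 1.54 GHz = 0.127 m
βl = 2π·l/λ = 2π × 0.325 = 117°
tan(βl) = -1.95
For a short-circuited stub, Z_in = jZ_0·tan(βl)

Z_in ≈ −j146 Ω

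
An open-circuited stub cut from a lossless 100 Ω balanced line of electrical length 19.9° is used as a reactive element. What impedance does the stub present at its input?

tan(βl) = 0.362
For an open-circuited stub, Z_in = −jZ_0·cot(βl) = −jZ_0/tan(βl)

Z_in ≈ −j276 Ω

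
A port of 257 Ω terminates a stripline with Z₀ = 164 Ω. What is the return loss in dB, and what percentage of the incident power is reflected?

RL ≈ 13.1 dB; 4.88% of incident power reflected

Γ = (257 − 164)/(257 + 164) = 0.221
RL = −20·log₁₀(0.221) = 13.1 dB
P_refl/P_inc = |Γ|² = 0.0488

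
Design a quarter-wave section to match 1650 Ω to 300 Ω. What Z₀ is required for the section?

Z_qwt = √(Z_0·R_L) = √(300 × 1650) = √495000

Z_qwt ≈ 704 Ω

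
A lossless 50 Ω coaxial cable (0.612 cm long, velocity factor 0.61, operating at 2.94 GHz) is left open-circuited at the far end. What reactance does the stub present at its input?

X_in ≈ -70.4 Ω (capacitive)

λ = v/f = 0.61·c / 2.94 GHz = 0.0622 m
βl = 2π·l/λ = 2π × 0.0983 = 35.4°
tan(βl) = 0.711
For an open-circuited stub, Z_in = −jZ_0·cot(βl) = −jZ_0/tan(βl)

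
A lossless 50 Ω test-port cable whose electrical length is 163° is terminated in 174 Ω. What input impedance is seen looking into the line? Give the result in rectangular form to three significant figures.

tan(βl) = tan(163°) = -0.306
Z_in = Z_0·(Z_L + jZ_0·tanβl)/(Z_0 + jZ_L·tanβl)
     = 50·(174 − j15.3)/(50 − j53.2)

Z_in ≈ 89.2 + j79.7 Ω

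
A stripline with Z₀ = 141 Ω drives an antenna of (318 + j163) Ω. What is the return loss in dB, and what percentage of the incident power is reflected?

RL ≈ 6.13 dB; 24.4% of incident power reflected

Γ = (177 + j163)/(459 + j163), |Γ| = 0.494
RL = −20·log₁₀(0.494) = 6.13 dB
P_refl/P_inc = |Γ|² = 0.244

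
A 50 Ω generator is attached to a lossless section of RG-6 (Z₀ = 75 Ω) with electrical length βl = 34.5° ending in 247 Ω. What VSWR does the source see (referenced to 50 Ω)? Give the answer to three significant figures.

VSWR ≈ 4.1

tan(βl) = 0.687
Z_in = Z_0·(Z_L + jZ_0·tanβl)/(Z_0 + jZ_L·tanβl) = 59.4 − j82.9 Ω
Γ_s = (Z_in − Z_s)/(Z_in + Z_s) = (9.39 − j82.9)/(109 − j82.9), |Γ_s| = 0.608
VSWR = (1 + |Γ_s|)/(1 − |Γ_s|)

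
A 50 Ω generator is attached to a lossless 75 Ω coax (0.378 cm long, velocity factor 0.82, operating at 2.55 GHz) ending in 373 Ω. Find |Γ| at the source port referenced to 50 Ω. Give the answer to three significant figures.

|Γ| ≈ 0.757

λ = v/f = 0.82·c / 2.55 GHz = 0.0965 m
βl = 2π·l/λ = 2π × 0.0392 = 14.1°
tan(βl) = 0.251
Z_in = Z_0·(Z_L + jZ_0·tanβl)/(Z_0 + jZ_L·tanβl) = 155 − j175 Ω
Γ_s = (Z_in − Z_s)/(Z_in + Z_s) = (105 − j175)/(205 − j175), |Γ_s| = 0.757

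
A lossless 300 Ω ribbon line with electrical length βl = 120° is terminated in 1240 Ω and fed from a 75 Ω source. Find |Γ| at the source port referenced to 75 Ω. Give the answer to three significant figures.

|Γ| ≈ 0.691

tan(βl) = -1.73
Z_in = Z_0·(Z_L + jZ_0·tanβl)/(Z_0 + jZ_L·tanβl) = 94.9 + j160 Ω
Γ_s = (Z_in − Z_s)/(Z_in + Z_s) = (19.9 + j160)/(170 + j160), |Γ_s| = 0.691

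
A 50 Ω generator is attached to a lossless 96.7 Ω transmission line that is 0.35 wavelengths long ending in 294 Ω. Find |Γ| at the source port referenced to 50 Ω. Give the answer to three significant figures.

|Γ| ≈ 0.527

βl = 2π × 0.35 = 126°
tan(βl) = -1.38
Z_in = Z_0·(Z_L + jZ_0·tanβl)/(Z_0 + jZ_L·tanβl) = 46 + j59.3 Ω
Γ_s = (Z_in − Z_s)/(Z_in + Z_s) = (-4.03 + j59.3)/(96 + j59.3), |Γ_s| = 0.527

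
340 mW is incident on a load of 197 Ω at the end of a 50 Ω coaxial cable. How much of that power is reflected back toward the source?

Γ = (197 − 50)/(197 + 50) = 0.595
|Γ|² = 0.354
P_refl = |Γ|²·P_inc = 120 mW, P_del = (1 − |Γ|²)·P_inc = 220 mW

P_reflected ≈ 120 mW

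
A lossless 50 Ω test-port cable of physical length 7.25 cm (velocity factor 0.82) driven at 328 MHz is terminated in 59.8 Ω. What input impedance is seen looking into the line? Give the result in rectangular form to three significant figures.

λ = v/f = 0.82·c / 328 MHz = 0.75 m
βl = 2π·l/λ = 2π × 0.0967 = 34.8°
tan(βl) = tan(34.8°) = 0.695
Z_in = Z_0·(Z_L + jZ_0·tanβl)/(Z_0 + jZ_L·tanβl)
     = 50·(59.8 + j34.8)/(50 + j41.6)

Z_in ≈ 52.4 − j8.85 Ω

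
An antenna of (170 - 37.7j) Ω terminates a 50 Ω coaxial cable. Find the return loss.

RL ≈ 4.98 dB

Γ = (120 − j37.7)/(220 − j37.7), |Γ| = 0.564
RL = −20·log₁₀|Γ| = −20·log₁₀(0.564)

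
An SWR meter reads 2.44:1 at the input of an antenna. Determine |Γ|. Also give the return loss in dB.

|Γ| = (S − 1)/(S + 1) = (2.44 − 1)/(2.44 + 1) = 1.44/3.44
RL = −20·log₁₀|Γ| = −20·log₁₀(0.419)

|Γ| ≈ 0.419; return loss ≈ 7.56 dB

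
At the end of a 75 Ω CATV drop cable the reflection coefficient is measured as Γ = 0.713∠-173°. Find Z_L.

Z_L = Z_0·(1 + Γ)/(1 − Γ) = 75·(0.292 − j0.0869)/(1.71 + j0.0869)

Z_L ≈ 12.6 − j4.46 Ω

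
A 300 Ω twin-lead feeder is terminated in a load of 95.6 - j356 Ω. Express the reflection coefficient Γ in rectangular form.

Γ ≈ 0.162 − j0.754

Γ = (Z_L − Z_0)/(Z_L + Z_0) = (-204.4 − j356)/(395.6 − j356)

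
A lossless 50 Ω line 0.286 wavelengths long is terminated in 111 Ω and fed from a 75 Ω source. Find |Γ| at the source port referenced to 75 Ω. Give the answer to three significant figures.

βl = 2π × 0.286 = 103°
tan(βl) = -4.35
Z_in = Z_0·(Z_L + jZ_0·tanβl)/(Z_0 + jZ_L·tanβl) = 23.5 + j9.07 Ω
Γ_s = (Z_in − Z_s)/(Z_in + Z_s) = (-51.5 + j9.07)/(98.5 + j9.07), |Γ_s| = 0.529

|Γ| ≈ 0.529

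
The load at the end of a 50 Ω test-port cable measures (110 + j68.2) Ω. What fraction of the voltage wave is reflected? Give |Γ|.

|Γ| ≈ 0.522

Γ = (Z_L − Z_0)/(Z_L + Z_0) = (60 + j68.2)/(160 + j68.2)
|Γ| = 90.8/174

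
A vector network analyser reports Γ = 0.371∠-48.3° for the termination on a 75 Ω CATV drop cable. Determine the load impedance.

Z_L = Z_0·(1 + Γ)/(1 − Γ) = 75·(1.25 − j0.277)/(0.753 + j0.277)

Z_L ≈ 100 − j64.5 Ω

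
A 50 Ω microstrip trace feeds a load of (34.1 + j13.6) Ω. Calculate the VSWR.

Γ = (Z_L − Z_0)/(Z_L + Z_0) = (-15.9 + j13.6)/(84.1 + j13.6)
|Γ| = 20.9/85.2 = 0.246
VSWR = (1 + |Γ|)/(1 − |Γ|) = 1.25/0.754

VSWR ≈ 1.65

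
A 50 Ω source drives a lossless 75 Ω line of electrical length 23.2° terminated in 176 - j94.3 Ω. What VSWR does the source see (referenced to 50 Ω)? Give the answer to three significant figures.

tan(βl) = 0.429
Z_in = Z_0·(Z_L + jZ_0·tanβl)/(Z_0 + jZ_L·tanβl) = 61.6 − j80.7 Ω
Γ_s = (Z_in − Z_s)/(Z_in + Z_s) = (11.6 − j80.7)/(112 − j80.7), |Γ_s| = 0.592
VSWR = (1 + |Γ_s|)/(1 − |Γ_s|)

VSWR ≈ 3.9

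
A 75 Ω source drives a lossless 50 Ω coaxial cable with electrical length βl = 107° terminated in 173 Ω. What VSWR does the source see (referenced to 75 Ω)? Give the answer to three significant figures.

tan(βl) = -3.27
Z_in = Z_0·(Z_L + jZ_0·tanβl)/(Z_0 + jZ_L·tanβl) = 15.7 + j13.9 Ω
Γ_s = (Z_in − Z_s)/(Z_in + Z_s) = (-59.3 + j13.9)/(90.7 + j13.9), |Γ_s| = 0.664
VSWR = (1 + |Γ_s|)/(1 − |Γ_s|)

VSWR ≈ 4.95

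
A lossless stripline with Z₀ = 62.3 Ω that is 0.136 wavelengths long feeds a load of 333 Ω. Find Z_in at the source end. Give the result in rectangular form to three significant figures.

Z_in ≈ 20 − j51 Ω

βl = 2π × 0.136 = 49°
tan(βl) = tan(49°) = 1.15
Z_in = Z_0·(Z_L + jZ_0·tanβl)/(Z_0 + jZ_L·tanβl)
     = 62.3·(333 + j71.6)/(62.3 + j383)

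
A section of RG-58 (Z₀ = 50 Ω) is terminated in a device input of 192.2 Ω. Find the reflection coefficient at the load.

Γ = 0.587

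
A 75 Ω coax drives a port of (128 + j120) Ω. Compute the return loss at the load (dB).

Γ = (53 + j120)/(203 + j120), |Γ| = 0.556
RL = −20·log₁₀|Γ| = −20·log₁₀(0.556)

RL ≈ 5.09 dB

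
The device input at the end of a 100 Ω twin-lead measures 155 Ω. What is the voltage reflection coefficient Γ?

Γ = 0.216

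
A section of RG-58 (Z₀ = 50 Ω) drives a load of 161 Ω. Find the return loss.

Γ = (161 − 50)/(161 + 50) = 0.526
RL = −20·log₁₀|Γ| = −20·log₁₀(0.526)

RL ≈ 5.58 dB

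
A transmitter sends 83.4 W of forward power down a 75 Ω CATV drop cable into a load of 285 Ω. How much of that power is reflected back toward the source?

Γ = (285 − 75)/(285 + 75) = 0.583
|Γ|² = 0.34
P_refl = |Γ|²·P_inc = 28.4 W, P_del = (1 − |Γ|²)·P_inc = 55 W

P_reflected ≈ 28.4 W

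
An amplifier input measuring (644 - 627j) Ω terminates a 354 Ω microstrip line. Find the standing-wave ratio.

Γ = (Z_L − Z_0)/(Z_L + Z_0) = (290 − j627)/(998 − j627)
|Γ| = 691/1180 = 0.586
VSWR = (1 + |Γ|)/(1 − |Γ|) = 1.59/0.414

VSWR ≈ 3.83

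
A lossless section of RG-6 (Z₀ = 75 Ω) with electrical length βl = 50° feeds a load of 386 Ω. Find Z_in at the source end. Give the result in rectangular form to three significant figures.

tan(βl) = tan(50°) = 1.19
Z_in = Z_0·(Z_L + jZ_0·tanβl)/(Z_0 + jZ_L·tanβl)
     = 75·(386 + j89.4)/(75 + j460)

Z_in ≈ 24.2 − j59 Ω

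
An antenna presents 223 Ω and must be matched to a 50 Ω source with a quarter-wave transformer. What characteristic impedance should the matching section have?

Z_qwt = √(Z_0·R_L) = √(50 × 223) = √11150

Z_qwt ≈ 106 Ω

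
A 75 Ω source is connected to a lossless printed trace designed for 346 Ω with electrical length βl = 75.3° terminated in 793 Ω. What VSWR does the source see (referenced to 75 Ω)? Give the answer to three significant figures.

VSWR ≈ 2.66

tan(βl) = 3.81
Z_in = Z_0·(Z_L + jZ_0·tanβl)/(Z_0 + jZ_L·tanβl) = 159 − j72.5 Ω
Γ_s = (Z_in − Z_s)/(Z_in + Z_s) = (84.3 − j72.5)/(234 − j72.5), |Γ_s| = 0.453
VSWR = (1 + |Γ_s|)/(1 − |Γ_s|)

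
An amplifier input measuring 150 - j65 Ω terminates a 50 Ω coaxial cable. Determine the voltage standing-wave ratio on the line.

Γ = (Z_L − Z_0)/(Z_L + Z_0) = (100 − j65)/(200 − j65)
|Γ| = 119/210 = 0.567
VSWR = (1 + |Γ|)/(1 − |Γ|) = 1.57/0.433

VSWR ≈ 3.62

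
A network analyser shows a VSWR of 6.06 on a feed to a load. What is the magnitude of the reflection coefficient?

|Γ| ≈ 0.717

|Γ| = (S − 1)/(S + 1) = (6.06 − 1)/(6.06 + 1) = 5.06/7.06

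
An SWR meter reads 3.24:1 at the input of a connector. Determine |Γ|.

|Γ| ≈ 0.528

|Γ| = (S − 1)/(S + 1) = (3.24 − 1)/(3.24 + 1) = 2.24/4.24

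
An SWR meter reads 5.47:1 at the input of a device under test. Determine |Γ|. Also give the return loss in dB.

|Γ| ≈ 0.691; return loss ≈ 3.21 dB

|Γ| = (S − 1)/(S + 1) = (5.47 − 1)/(5.47 + 1) = 4.47/6.47
RL = −20·log₁₀|Γ| = −20·log₁₀(0.691)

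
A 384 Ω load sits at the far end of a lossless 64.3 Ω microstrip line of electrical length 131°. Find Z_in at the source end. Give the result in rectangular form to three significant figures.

tan(βl) = tan(131°) = -1.15
Z_in = Z_0·(Z_L + jZ_0·tanβl)/(Z_0 + jZ_L·tanβl)
     = 64.3·(384 − j74)/(64.3 − j442)

Z_in ≈ 18.5 + j53.2 Ω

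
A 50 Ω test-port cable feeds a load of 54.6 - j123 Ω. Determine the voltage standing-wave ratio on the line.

VSWR ≈ 7.41

Γ = (Z_L − Z_0)/(Z_L + Z_0) = (4.6 − j123)/(104.6 − j123)
|Γ| = 123/161 = 0.762
VSWR = (1 + |Γ|)/(1 − |Γ|) = 1.76/0.238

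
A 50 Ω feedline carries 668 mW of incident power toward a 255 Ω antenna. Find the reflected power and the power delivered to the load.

Γ = (255 − 50)/(255 + 50) = 0.672
|Γ|² = 0.452
P_refl = |Γ|²·P_inc = 302 mW, P_del = (1 − |Γ|²)·P_inc = 366 mW

P_reflected ≈ 302 mW; P_delivered ≈ 366 mW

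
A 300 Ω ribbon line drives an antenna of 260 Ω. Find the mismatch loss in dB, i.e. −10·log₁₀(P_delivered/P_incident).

Γ = (260 − 300)/(260 + 300) = -0.0714
|Γ|² = 0.0051, so P_del/P_inc = 1 − |Γ|² = 0.995
ML = −10·log₁₀(1 − |Γ|²)

mismatch loss ≈ 0.0222 dB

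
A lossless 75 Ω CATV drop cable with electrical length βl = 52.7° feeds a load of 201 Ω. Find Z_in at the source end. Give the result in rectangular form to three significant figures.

Z_in ≈ 40.9 − j45.5 Ω

tan(βl) = tan(52.7°) = 1.31
Z_in = Z_0·(Z_L + jZ_0·tanβl)/(Z_0 + jZ_L·tanβl)
     = 75·(201 + j98.5)/(75 + j264)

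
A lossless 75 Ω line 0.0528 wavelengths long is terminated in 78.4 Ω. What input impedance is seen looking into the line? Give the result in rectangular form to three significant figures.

Z_in ≈ 77.6 − j2.12 Ω

βl = 2π × 0.0528 = 19°
tan(βl) = tan(19°) = 0.344
Z_in = Z_0·(Z_L + jZ_0·tanβl)/(Z_0 + jZ_L·tanβl)
     = 75·(78.4 + j25.8)/(75 + j27)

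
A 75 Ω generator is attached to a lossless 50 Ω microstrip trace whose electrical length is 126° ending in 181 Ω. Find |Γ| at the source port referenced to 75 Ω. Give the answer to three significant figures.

|Γ| ≈ 0.631

tan(βl) = -1.38
Z_in = Z_0·(Z_L + jZ_0·tanβl)/(Z_0 + jZ_L·tanβl) = 20.3 + j32.3 Ω
Γ_s = (Z_in − Z_s)/(Z_in + Z_s) = (-54.7 + j32.3)/(95.3 + j32.3), |Γ_s| = 0.631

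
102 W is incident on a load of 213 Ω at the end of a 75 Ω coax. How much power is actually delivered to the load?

Γ = (213 − 75)/(213 + 75) = 0.479
|Γ|² = 0.23
P_refl = |Γ|²·P_inc = 23.4 W, P_del = (1 − |Γ|²)·P_inc = 78.6 W

P_delivered ≈ 78.6 W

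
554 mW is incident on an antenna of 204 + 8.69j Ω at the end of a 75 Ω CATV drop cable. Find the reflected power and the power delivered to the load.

P_reflected ≈ 119 mW; P_delivered ≈ 435 mW

|Γ| = |(129 + j8.69)/(279 + j8.69)| = 0.463
|Γ|² = 0.215
P_refl = |Γ|²·P_inc = 119 mW, P_del = (1 − |Γ|²)·P_inc = 435 mW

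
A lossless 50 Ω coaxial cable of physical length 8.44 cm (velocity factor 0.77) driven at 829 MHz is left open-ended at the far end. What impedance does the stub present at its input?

λ = v/f = 0.77·c / 829 MHz = 0.279 m
βl = 2π·l/λ = 2π × 0.303 = 109°
tan(βl) = -2.9
For an open-ended stub, Z_in = −jZ_0·cot(βl) = −jZ_0/tan(βl)

Z_in ≈ +j17.3 Ω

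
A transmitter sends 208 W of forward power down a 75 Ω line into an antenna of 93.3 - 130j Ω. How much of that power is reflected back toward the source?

P_reflected ≈ 79.3 W

|Γ| = |(18.3 − j130)/(168.3 − j130)| = 0.617
|Γ|² = 0.381
P_refl = |Γ|²·P_inc = 79.3 W, P_del = (1 − |Γ|²)·P_inc = 129 W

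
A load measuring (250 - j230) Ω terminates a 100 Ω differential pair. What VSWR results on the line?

VSWR ≈ 4.81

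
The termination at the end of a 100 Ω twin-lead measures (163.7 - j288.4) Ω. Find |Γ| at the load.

|Γ| ≈ 0.756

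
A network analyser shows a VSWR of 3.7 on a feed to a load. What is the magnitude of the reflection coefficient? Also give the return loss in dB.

|Γ| = (S − 1)/(S + 1) = (3.7 − 1)/(3.7 + 1) = 2.7/4.7
RL = −20·log₁₀|Γ| = −20·log₁₀(0.574)

|Γ| ≈ 0.574; return loss ≈ 4.81 dB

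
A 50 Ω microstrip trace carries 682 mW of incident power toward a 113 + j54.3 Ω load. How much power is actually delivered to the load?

|Γ| = |(63 + j54.3)/(163 + j54.3)| = 0.484
|Γ|² = 0.234
P_refl = |Γ|²·P_inc = 160 mW, P_del = (1 − |Γ|²)·P_inc = 522 mW

P_delivered ≈ 522 mW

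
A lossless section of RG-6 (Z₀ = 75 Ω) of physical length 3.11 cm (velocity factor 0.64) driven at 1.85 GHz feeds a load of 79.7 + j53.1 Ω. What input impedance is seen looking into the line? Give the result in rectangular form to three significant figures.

λ = v/f = 0.64·c / 1.85 GHz = 0.104 m
βl = 2π·l/λ = 2π × 0.3 = 108°
tan(βl) = tan(108°) = -3.1
Z_in = Z_0·(Z_L + jZ_0·tanβl)/(Z_0 + jZ_L·tanβl)
     = 75·(79.7 − j179)/(240 − j247)

Z_in ≈ 40.2 − j14.7 Ω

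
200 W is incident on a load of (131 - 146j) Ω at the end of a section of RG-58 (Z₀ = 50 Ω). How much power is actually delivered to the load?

P_delivered ≈ 96.9 W

|Γ| = |(81 − j146)/(181 − j146)| = 0.718
|Γ|² = 0.516
P_refl = |Γ|²·P_inc = 103 W, P_del = (1 − |Γ|²)·P_inc = 96.9 W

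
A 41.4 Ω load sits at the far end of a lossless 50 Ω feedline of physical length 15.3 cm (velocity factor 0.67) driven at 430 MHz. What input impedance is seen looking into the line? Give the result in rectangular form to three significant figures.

λ = v/f = 0.67·c / 430 MHz = 0.467 m
βl = 2π·l/λ = 2π × 0.327 = 118°
tan(βl) = tan(118°) = -1.89
Z_in = Z_0·(Z_L + jZ_0·tanβl)/(Z_0 + jZ_L·tanβl)
     = 50·(41.4 − j94.7)/(50 − j78.4)

Z_in ≈ 54.9 − j8.61 Ω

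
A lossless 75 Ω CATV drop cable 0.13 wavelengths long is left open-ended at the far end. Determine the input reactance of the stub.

X_in ≈ -70.4 Ω (capacitive)

βl = 2π × 0.13 = 46.8°
tan(βl) = 1.06
For an open-ended stub, Z_in = −jZ_0·cot(βl) = −jZ_0/tan(βl)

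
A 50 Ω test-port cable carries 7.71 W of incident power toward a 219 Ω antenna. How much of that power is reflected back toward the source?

Γ = (219 − 50)/(219 + 50) = 0.628
|Γ|² = 0.395
P_refl = |Γ|²·P_inc = 3.04 W, P_del = (1 − |Γ|²)·P_inc = 4.67 W

P_reflected ≈ 3.04 W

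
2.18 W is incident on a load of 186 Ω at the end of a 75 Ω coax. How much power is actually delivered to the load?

P_delivered ≈ 1.79 W

Γ = (186 − 75)/(186 + 75) = 0.425
|Γ|² = 0.181
P_refl = |Γ|²·P_inc = 0.394 W, P_del = (1 − |Γ|²)·P_inc = 1.79 W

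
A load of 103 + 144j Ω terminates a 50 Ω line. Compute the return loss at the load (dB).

Γ = (53 + j144)/(153 + j144), |Γ| = 0.73
RL = −20·log₁₀|Γ| = −20·log₁₀(0.73)

RL ≈ 2.73 dB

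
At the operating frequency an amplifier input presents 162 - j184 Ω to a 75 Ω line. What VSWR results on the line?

VSWR ≈ 5.22

Γ = (Z_L − Z_0)/(Z_L + Z_0) = (87 − j184)/(237 − j184)
|Γ| = 204/300 = 0.678
VSWR = (1 + |Γ|)/(1 − |Γ|) = 1.68/0.322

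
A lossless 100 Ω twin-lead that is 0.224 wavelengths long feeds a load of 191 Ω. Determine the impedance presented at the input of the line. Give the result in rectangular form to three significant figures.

βl = 2π × 0.224 = 80.6°
tan(βl) = tan(80.6°) = 6.07
Z_in = Z_0·(Z_L + jZ_0·tanβl)/(Z_0 + jZ_L·tanβl)
     = 100·(191 + j607)/(100 + j1160)

Z_in ≈ 53.4 − j11.9 Ω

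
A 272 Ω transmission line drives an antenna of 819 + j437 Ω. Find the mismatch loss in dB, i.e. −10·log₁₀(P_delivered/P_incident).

mismatch loss ≈ 1.9 dB

Γ = (547 + j437)/(1091 + j437), |Γ| = 0.596
|Γ|² = 0.355, so P_del/P_inc = 1 − |Γ|² = 0.645
ML = −10·log₁₀(1 − |Γ|²)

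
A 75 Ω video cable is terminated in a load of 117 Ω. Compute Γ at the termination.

Γ = (Z_L − Z_0)/(Z_L + Z_0) = (117 − 75)/(117 + 75) = 42/192

Γ = 0.219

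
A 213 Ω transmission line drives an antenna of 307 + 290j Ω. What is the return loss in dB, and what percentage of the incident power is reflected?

Γ = (94 + j290)/(520 + j290), |Γ| = 0.512
RL = −20·log₁₀(0.512) = 5.81 dB
P_refl/P_inc = |Γ|² = 0.262

RL ≈ 5.81 dB; 26.2% of incident power reflected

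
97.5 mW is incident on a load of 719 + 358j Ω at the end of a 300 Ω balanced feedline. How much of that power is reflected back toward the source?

P_reflected ≈ 25.4 mW

|Γ| = |(419 + j358)/(1019 + j358)| = 0.51
|Γ|² = 0.26
P_refl = |Γ|²·P_inc = 25.4 mW, P_del = (1 − |Γ|²)·P_inc = 72.1 mW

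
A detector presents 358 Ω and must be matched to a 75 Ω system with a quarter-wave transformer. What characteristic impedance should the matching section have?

Z_qwt = √(Z_0·R_L) = √(75 × 358) = √26850

Z_qwt ≈ 164 Ω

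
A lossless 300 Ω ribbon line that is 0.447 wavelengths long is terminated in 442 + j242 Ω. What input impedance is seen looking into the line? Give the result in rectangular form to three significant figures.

βl = 2π × 0.447 = 161°
tan(βl) = tan(161°) = -0.346
Z_in = Z_0·(Z_L + jZ_0·tanβl)/(Z_0 + jZ_L·tanβl)
     = 300·(442 + j138)/(384 − j153)

Z_in ≈ 261 + j212 Ω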